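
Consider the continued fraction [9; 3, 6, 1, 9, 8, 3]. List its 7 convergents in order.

9/1, 28/3, 177/19, 205/22, 2022/217, 16381/1758, 51165/5491

Using the convergent recurrence p_i = a_i*p_{i-1} + p_{i-2}, q_i = a_i*q_{i-1} + q_{i-2} with p_{-2}=0, p_{-1}=1, q_{-2}=1, q_{-1}=0:
  i=0: a_0=9, p_0 = 9*1 + 0 = 9, q_0 = 9*0 + 1 = 1.
  i=1: a_1=3, p_1 = 3*9 + 1 = 28, q_1 = 3*1 + 0 = 3.
  i=2: a_2=6, p_2 = 6*28 + 9 = 177, q_2 = 6*3 + 1 = 19.
  i=3: a_3=1, p_3 = 1*177 + 28 = 205, q_3 = 1*19 + 3 = 22.
  i=4: a_4=9, p_4 = 9*205 + 177 = 2022, q_4 = 9*22 + 19 = 217.
  i=5: a_5=8, p_5 = 8*2022 + 205 = 16381, q_5 = 8*217 + 22 = 1758.
  i=6: a_6=3, p_6 = 3*16381 + 2022 = 51165, q_6 = 3*1758 + 217 = 5491.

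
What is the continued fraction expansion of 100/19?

[5; 3, 1, 4]

Run the Euclidean algorithm on 100 and 19; the successive quotients are the partial quotients a_0, a_1, ... (each step inverts the fractional part left over by the previous one):
  100 = 5*19 + 5, so a_0 = 5.
  19 = 3*5 + 4, so a_1 = 3.
  5 = 1*4 + 1, so a_2 = 1.
  4 = 4*1 + 0, so a_3 = 4.
The remainder reaches 0 after 4 divisions, so the expansion has 4 partial quotients, read off in order.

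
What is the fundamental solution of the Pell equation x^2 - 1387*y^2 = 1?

First expand sqrt(1387) as a continued fraction. With x_i = (sqrt(1387) + m_i)/d_i and (m_0, d_0) = (0, 1): a_0 = floor(sqrt(1387)) = 37, since 37^2 = 1369 <= 1387 < 1444 = 38^2.
Iterate m_{i+1} = d_i*a_i - m_i, d_{i+1} = (1387 - m_{i+1}^2)/d_i, a_{i+1} = floor((a_0 + m_{i+1})/d_{i+1}):
  m_1 = 1*37 - 0 = 37, d_1 = (1387 - 37^2)/1 = 18/1 = 18, a_1 = floor((37 + 37)/18) = 4.
  m_2 = 18*4 - 37 = 35, d_2 = (1387 - 35^2)/18 = 162/18 = 9, a_2 = floor((37 + 35)/9) = 8.
  m_3 = 9*8 - 35 = 37, d_3 = (1387 - 37^2)/9 = 18/9 = 2, a_3 = floor((37 + 37)/2) = 37.
  m_4 = 2*37 - 37 = 37, d_4 = (1387 - 37^2)/2 = 18/2 = 9, a_4 = floor((37 + 37)/9) = 8.
  m_5 = 9*8 - 37 = 35, d_5 = (1387 - 35^2)/9 = 162/9 = 18, a_5 = floor((37 + 35)/18) = 4.
  m_6 = 18*4 - 35 = 37, d_6 = (1387 - 37^2)/18 = 18/18 = 1, a_6 = floor((37 + 37)/1) = 74.
  m_7 = 1*74 - 37 = 37, d_7 = (1387 - 37^2)/1 = 18/1 = 18: (m_7, d_7) = (m_1, d_1) = (37, 18), so from here the quotients repeat a_1, ..., a_6; the period length is 6.
So sqrt(1387) = [37; (4, 8, 37, 8, 4, 74)] with period length k = 6.
k is even, so the fundamental solution of x^2 - 1387y^2 = 1 is (p_{k-1}, q_{k-1}) = (p_5, q_5); compute convergents through index 5.
Convergents (p_i = a_i*p_{i-1} + p_{i-2}, q_i = a_i*q_{i-1} + q_{i-2} with p_{-2}=0, p_{-1}=1, q_{-2}=1, q_{-1}=0):
  i=0: a_0=37, p_0 = 37*1 + 0 = 37, q_0 = 37*0 + 1 = 1.
  i=1: a_1=4, p_1 = 4*37 + 1 = 149, q_1 = 4*1 + 0 = 4.
  i=2: a_2=8, p_2 = 8*149 + 37 = 1229, q_2 = 8*4 + 1 = 33.
  i=3: a_3=37, p_3 = 37*1229 + 149 = 45622, q_3 = 37*33 + 4 = 1225.
  i=4: a_4=8, p_4 = 8*45622 + 1229 = 366205, q_4 = 8*1225 + 33 = 9833.
  i=5: a_5=4, p_5 = 4*366205 + 45622 = 1510442, q_5 = 4*9833 + 1225 = 40557.
Check: 1510442^2 - 1387*40557^2 = 2281435035364 - 2281435035363 = 1, so (x, y) = (1510442, 40557) solves the equation, and by the theorem it is the least positive solution.

(x, y) = (1510442, 40557)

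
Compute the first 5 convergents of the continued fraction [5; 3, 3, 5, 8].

5/1, 16/3, 53/10, 281/53, 2301/434

Using the convergent recurrence p_i = a_i*p_{i-1} + p_{i-2}, q_i = a_i*q_{i-1} + q_{i-2} with p_{-2}=0, p_{-1}=1, q_{-2}=1, q_{-1}=0:
  i=0: a_0=5, p_0 = 5*1 + 0 = 5, q_0 = 5*0 + 1 = 1.
  i=1: a_1=3, p_1 = 3*5 + 1 = 16, q_1 = 3*1 + 0 = 3.
  i=2: a_2=3, p_2 = 3*16 + 5 = 53, q_2 = 3*3 + 1 = 10.
  i=3: a_3=5, p_3 = 5*53 + 16 = 281, q_3 = 5*10 + 3 = 53.
  i=4: a_4=8, p_4 = 8*281 + 53 = 2301, q_4 = 8*53 + 10 = 434.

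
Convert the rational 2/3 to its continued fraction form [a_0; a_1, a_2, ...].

Run the Euclidean algorithm on 2 and 3; the successive quotients are the partial quotients a_0, a_1, ... (each step inverts the fractional part left over by the previous one):
  2 = 0*3 + 2, so a_0 = 0.
  3 = 1*2 + 1, so a_1 = 1.
  2 = 2*1 + 0, so a_2 = 2.
The remainder reaches 0 after 3 divisions, so the expansion has 3 partial quotients, read off in order.

[0; 1, 2]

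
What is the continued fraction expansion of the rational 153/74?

[2; 14, 1, 4]

Run the Euclidean algorithm on 153 and 74; the successive quotients are the partial quotients a_0, a_1, ... (each step inverts the fractional part left over by the previous one):
  153 = 2*74 + 5, so a_0 = 2.
  74 = 14*5 + 4, so a_1 = 14.
  5 = 1*4 + 1, so a_2 = 1.
  4 = 4*1 + 0, so a_3 = 4.
The remainder reaches 0 after 4 divisions, so the expansion has 4 partial quotients, read off in order.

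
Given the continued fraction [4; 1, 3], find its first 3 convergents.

4/1, 5/1, 19/4

Using the convergent recurrence p_i = a_i*p_{i-1} + p_{i-2}, q_i = a_i*q_{i-1} + q_{i-2} with p_{-2}=0, p_{-1}=1, q_{-2}=1, q_{-1}=0:
  i=0: a_0=4, p_0 = 4*1 + 0 = 4, q_0 = 4*0 + 1 = 1.
  i=1: a_1=1, p_1 = 1*4 + 1 = 5, q_1 = 1*1 + 0 = 1.
  i=2: a_2=3, p_2 = 3*5 + 4 = 19, q_2 = 3*1 + 1 = 4.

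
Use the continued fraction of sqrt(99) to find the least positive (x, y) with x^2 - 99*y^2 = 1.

First expand sqrt(99) as a continued fraction. With x_i = (sqrt(99) + m_i)/d_i and (m_0, d_0) = (0, 1): a_0 = floor(sqrt(99)) = 9, since 9^2 = 81 <= 99 < 100 = 10^2.
Iterate m_{i+1} = d_i*a_i - m_i, d_{i+1} = (99 - m_{i+1}^2)/d_i, a_{i+1} = floor((a_0 + m_{i+1})/d_{i+1}):
  m_1 = 1*9 - 0 = 9, d_1 = (99 - 9^2)/1 = 18/1 = 18, a_1 = floor((9 + 9)/18) = 1.
  m_2 = 18*1 - 9 = 9, d_2 = (99 - 9^2)/18 = 18/18 = 1, a_2 = floor((9 + 9)/1) = 18.
  m_3 = 1*18 - 9 = 9, d_3 = (99 - 9^2)/1 = 18/1 = 18: (m_3, d_3) = (m_1, d_1) = (9, 18), so from here the quotients repeat a_1, a_2; the period length is 2.
So sqrt(99) = [9; (1, 18)] with period length k = 2.
k is even, so the fundamental solution of x^2 - 99y^2 = 1 is (p_{k-1}, q_{k-1}) = (p_1, q_1); compute convergents through index 1.
Convergents (p_i = a_i*p_{i-1} + p_{i-2}, q_i = a_i*q_{i-1} + q_{i-2} with p_{-2}=0, p_{-1}=1, q_{-2}=1, q_{-1}=0):
  i=0: a_0=9, p_0 = 9*1 + 0 = 9, q_0 = 9*0 + 1 = 1.
  i=1: a_1=1, p_1 = 1*9 + 1 = 10, q_1 = 1*1 + 0 = 1.
Check: 10^2 - 99*1^2 = 100 - 99 = 1, so (x, y) = (10, 1) solves the equation, and by the theorem it is the least positive solution.

(x, y) = (10, 1)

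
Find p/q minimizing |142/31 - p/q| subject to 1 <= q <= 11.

32/7

Expand x = 142/31 as a continued fraction with the Euclidean algorithm:
  142 = 4*31 + 18, so a_0 = 4.
  31 = 1*18 + 13, so a_1 = 1.
  18 = 1*13 + 5, so a_2 = 1.
  13 = 2*5 + 3, so a_3 = 2.
  5 = 1*3 + 2, so a_4 = 1.
  3 = 1*2 + 1, so a_5 = 1.
  2 = 2*1 + 0, so a_6 = 2.
so x = [4; 1, 1, 2, 1, 1, 2].
Convergents (p_i = a_i*p_{i-1} + p_{i-2}, q_i = a_i*q_{i-1} + q_{i-2} with p_{-2}=0, p_{-1}=1, q_{-2}=1, q_{-1}=0), until the denominator exceeds 11:
  i=0: a_0=4, p_0 = 4*1 + 0 = 4, q_0 = 4*0 + 1 = 1.
  i=1: a_1=1, p_1 = 1*4 + 1 = 5, q_1 = 1*1 + 0 = 1.
  i=2: a_2=1, p_2 = 1*5 + 4 = 9, q_2 = 1*1 + 1 = 2.
  i=3: a_3=2, p_3 = 2*9 + 5 = 23, q_3 = 2*2 + 1 = 5.
  i=4: a_4=1, p_4 = 1*23 + 9 = 32, q_4 = 1*5 + 2 = 7.
  i=5: a_5=1, p_5 = 1*32 + 23 = 55, q_5 = 1*7 + 5 = 12.
q_5 = 12 > 11, so the last convergent with denominator <= 11 is p_4/q_4 = 32/7.
The closest fraction with denominator <= 11 is either p_4/q_4 or the intermediate fraction (k*p_4 + p_3)/(k*q_4 + q_3) with the largest k >= 1 whose denominator stays <= 11; these approach x as k grows, and every other convergent or intermediate fraction in range is farther away.
Largest k: floor((11 - q_3)/q_4) = floor((11 - 5)/7) = 0.
Since k = 0, no intermediate fraction beyond p_4/q_4 has denominator <= 11, so the convergent 32/7 is the closest (its error is |142*7 - 32*31|/(31*7) = 2/217).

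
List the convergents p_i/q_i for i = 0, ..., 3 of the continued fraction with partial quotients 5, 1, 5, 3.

5/1, 6/1, 35/6, 111/19

Using the convergent recurrence p_i = a_i*p_{i-1} + p_{i-2}, q_i = a_i*q_{i-1} + q_{i-2} with p_{-2}=0, p_{-1}=1, q_{-2}=1, q_{-1}=0:
  i=0: a_0=5, p_0 = 5*1 + 0 = 5, q_0 = 5*0 + 1 = 1.
  i=1: a_1=1, p_1 = 1*5 + 1 = 6, q_1 = 1*1 + 0 = 1.
  i=2: a_2=5, p_2 = 5*6 + 5 = 35, q_2 = 5*1 + 1 = 6.
  i=3: a_3=3, p_3 = 3*35 + 6 = 111, q_3 = 3*6 + 1 = 19.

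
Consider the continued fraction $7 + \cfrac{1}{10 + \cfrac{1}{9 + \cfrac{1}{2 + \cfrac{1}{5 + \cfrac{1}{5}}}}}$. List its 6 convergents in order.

Using the convergent recurrence p_i = a_i*p_{i-1} + p_{i-2}, q_i = a_i*q_{i-1} + q_{i-2} with p_{-2}=0, p_{-1}=1, q_{-2}=1, q_{-1}=0:
  i=0: a_0=7, p_0 = 7*1 + 0 = 7, q_0 = 7*0 + 1 = 1.
  i=1: a_1=10, p_1 = 10*7 + 1 = 71, q_1 = 10*1 + 0 = 10.
  i=2: a_2=9, p_2 = 9*71 + 7 = 646, q_2 = 9*10 + 1 = 91.
  i=3: a_3=2, p_3 = 2*646 + 71 = 1363, q_3 = 2*91 + 10 = 192.
  i=4: a_4=5, p_4 = 5*1363 + 646 = 7461, q_4 = 5*192 + 91 = 1051.
  i=5: a_5=5, p_5 = 5*7461 + 1363 = 38668, q_5 = 5*1051 + 192 = 5447.

7/1, 71/10, 646/91, 1363/192, 7461/1051, 38668/5447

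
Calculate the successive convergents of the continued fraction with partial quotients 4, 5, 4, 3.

4/1, 21/5, 88/21, 285/68

Using the convergent recurrence p_i = a_i*p_{i-1} + p_{i-2}, q_i = a_i*q_{i-1} + q_{i-2} with p_{-2}=0, p_{-1}=1, q_{-2}=1, q_{-1}=0:
  i=0: a_0=4, p_0 = 4*1 + 0 = 4, q_0 = 4*0 + 1 = 1.
  i=1: a_1=5, p_1 = 5*4 + 1 = 21, q_1 = 5*1 + 0 = 5.
  i=2: a_2=4, p_2 = 4*21 + 4 = 88, q_2 = 4*5 + 1 = 21.
  i=3: a_3=3, p_3 = 3*88 + 21 = 285, q_3 = 3*21 + 5 = 68.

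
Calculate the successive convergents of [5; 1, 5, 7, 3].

Using the convergent recurrence p_i = a_i*p_{i-1} + p_{i-2}, q_i = a_i*q_{i-1} + q_{i-2} with p_{-2}=0, p_{-1}=1, q_{-2}=1, q_{-1}=0:
  i=0: a_0=5, p_0 = 5*1 + 0 = 5, q_0 = 5*0 + 1 = 1.
  i=1: a_1=1, p_1 = 1*5 + 1 = 6, q_1 = 1*1 + 0 = 1.
  i=2: a_2=5, p_2 = 5*6 + 5 = 35, q_2 = 5*1 + 1 = 6.
  i=3: a_3=7, p_3 = 7*35 + 6 = 251, q_3 = 7*6 + 1 = 43.
  i=4: a_4=3, p_4 = 3*251 + 35 = 788, q_4 = 3*43 + 6 = 135.

5/1, 6/1, 35/6, 251/43, 788/135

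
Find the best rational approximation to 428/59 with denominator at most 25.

29/4

Expand x = 428/59 as a continued fraction with the Euclidean algorithm:
  428 = 7*59 + 15, so a_0 = 7.
  59 = 3*15 + 14, so a_1 = 3.
  15 = 1*14 + 1, so a_2 = 1.
  14 = 14*1 + 0, so a_3 = 14.
so x = [7; 3, 1, 14].
Convergents (p_i = a_i*p_{i-1} + p_{i-2}, q_i = a_i*q_{i-1} + q_{i-2} with p_{-2}=0, p_{-1}=1, q_{-2}=1, q_{-1}=0), until the denominator exceeds 25:
  i=0: a_0=7, p_0 = 7*1 + 0 = 7, q_0 = 7*0 + 1 = 1.
  i=1: a_1=3, p_1 = 3*7 + 1 = 22, q_1 = 3*1 + 0 = 3.
  i=2: a_2=1, p_2 = 1*22 + 7 = 29, q_2 = 1*3 + 1 = 4.
  i=3: a_3=14, p_3 = 14*29 + 22 = 428, q_3 = 14*4 + 3 = 59.
q_3 = 59 > 25, so the last convergent with denominator <= 25 is p_2/q_2 = 29/4.
The closest fraction with denominator <= 25 is either p_2/q_2 or the intermediate fraction (k*p_2 + p_1)/(k*q_2 + q_1) with the largest k >= 1 whose denominator stays <= 25; these approach x as k grows, and every other convergent or intermediate fraction in range is farther away.
Largest k: floor((25 - q_1)/q_2) = floor((25 - 3)/4) = 5.
That gives (5*29 + 22)/(5*4 + 3) = 167/23.
Compare the errors: |x - 29/4| = |428*4 - 29*59|/(59*4) = 1/236, and |x - 167/23| = |428*23 - 167*59|/(59*23) = 9/1357.
Cross-multiplying, 1*1357 = 1357 < 2124 = 9*236, so 1/236 is smaller: the convergent 29/4 is closer to x than 167/23.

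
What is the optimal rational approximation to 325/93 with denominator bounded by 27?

Expand x = 325/93 as a continued fraction with the Euclidean algorithm:
  325 = 3*93 + 46, so a_0 = 3.
  93 = 2*46 + 1, so a_1 = 2.
  46 = 46*1 + 0, so a_2 = 46.
so x = [3; 2, 46].
Convergents (p_i = a_i*p_{i-1} + p_{i-2}, q_i = a_i*q_{i-1} + q_{i-2} with p_{-2}=0, p_{-1}=1, q_{-2}=1, q_{-1}=0), until the denominator exceeds 27:
  i=0: a_0=3, p_0 = 3*1 + 0 = 3, q_0 = 3*0 + 1 = 1.
  i=1: a_1=2, p_1 = 2*3 + 1 = 7, q_1 = 2*1 + 0 = 2.
  i=2: a_2=46, p_2 = 46*7 + 3 = 325, q_2 = 46*2 + 1 = 93.
q_2 = 93 > 27, so the last convergent with denominator <= 27 is p_1/q_1 = 7/2.
The closest fraction with denominator <= 27 is either p_1/q_1 or the intermediate fraction (k*p_1 + p_0)/(k*q_1 + q_0) with the largest k >= 1 whose denominator stays <= 27; these approach x as k grows, and every other convergent or intermediate fraction in range is farther away.
Largest k: floor((27 - q_0)/q_1) = floor((27 - 1)/2) = 13.
That gives (13*7 + 3)/(13*2 + 1) = 94/27.
Compare the errors: |x - 7/2| = |325*2 - 7*93|/(93*2) = 1/186, and |x - 94/27| = |325*27 - 94*93|/(93*27) = 33/2511.
Cross-multiplying, 1*2511 = 2511 < 6138 = 33*186, so 1/186 is smaller: the convergent 7/2 is closer to x than 94/27.

7/2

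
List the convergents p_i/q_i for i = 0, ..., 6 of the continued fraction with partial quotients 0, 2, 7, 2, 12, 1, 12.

0/1, 1/2, 7/15, 15/32, 187/399, 202/431, 2611/5571

Using the convergent recurrence p_i = a_i*p_{i-1} + p_{i-2}, q_i = a_i*q_{i-1} + q_{i-2} with p_{-2}=0, p_{-1}=1, q_{-2}=1, q_{-1}=0:
  i=0: a_0=0, p_0 = 0*1 + 0 = 0, q_0 = 0*0 + 1 = 1.
  i=1: a_1=2, p_1 = 2*0 + 1 = 1, q_1 = 2*1 + 0 = 2.
  i=2: a_2=7, p_2 = 7*1 + 0 = 7, q_2 = 7*2 + 1 = 15.
  i=3: a_3=2, p_3 = 2*7 + 1 = 15, q_3 = 2*15 + 2 = 32.
  i=4: a_4=12, p_4 = 12*15 + 7 = 187, q_4 = 12*32 + 15 = 399.
  i=5: a_5=1, p_5 = 1*187 + 15 = 202, q_5 = 1*399 + 32 = 431.
  i=6: a_6=12, p_6 = 12*202 + 187 = 2611, q_6 = 12*431 + 399 = 5571.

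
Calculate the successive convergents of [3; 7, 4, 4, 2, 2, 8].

Using the convergent recurrence p_i = a_i*p_{i-1} + p_{i-2}, q_i = a_i*q_{i-1} + q_{i-2} with p_{-2}=0, p_{-1}=1, q_{-2}=1, q_{-1}=0:
  i=0: a_0=3, p_0 = 3*1 + 0 = 3, q_0 = 3*0 + 1 = 1.
  i=1: a_1=7, p_1 = 7*3 + 1 = 22, q_1 = 7*1 + 0 = 7.
  i=2: a_2=4, p_2 = 4*22 + 3 = 91, q_2 = 4*7 + 1 = 29.
  i=3: a_3=4, p_3 = 4*91 + 22 = 386, q_3 = 4*29 + 7 = 123.
  i=4: a_4=2, p_4 = 2*386 + 91 = 863, q_4 = 2*123 + 29 = 275.
  i=5: a_5=2, p_5 = 2*863 + 386 = 2112, q_5 = 2*275 + 123 = 673.
  i=6: a_6=8, p_6 = 8*2112 + 863 = 17759, q_6 = 8*673 + 275 = 5659.

3/1, 22/7, 91/29, 386/123, 863/275, 2112/673, 17759/5659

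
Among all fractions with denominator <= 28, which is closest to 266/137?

33/17

Expand x = 266/137 as a continued fraction with the Euclidean algorithm:
  266 = 1*137 + 129, so a_0 = 1.
  137 = 1*129 + 8, so a_1 = 1.
  129 = 16*8 + 1, so a_2 = 16.
  8 = 8*1 + 0, so a_3 = 8.
so x = [1; 1, 16, 8].
Convergents (p_i = a_i*p_{i-1} + p_{i-2}, q_i = a_i*q_{i-1} + q_{i-2} with p_{-2}=0, p_{-1}=1, q_{-2}=1, q_{-1}=0), until the denominator exceeds 28:
  i=0: a_0=1, p_0 = 1*1 + 0 = 1, q_0 = 1*0 + 1 = 1.
  i=1: a_1=1, p_1 = 1*1 + 1 = 2, q_1 = 1*1 + 0 = 1.
  i=2: a_2=16, p_2 = 16*2 + 1 = 33, q_2 = 16*1 + 1 = 17.
  i=3: a_3=8, p_3 = 8*33 + 2 = 266, q_3 = 8*17 + 1 = 137.
q_3 = 137 > 28, so the last convergent with denominator <= 28 is p_2/q_2 = 33/17.
The closest fraction with denominator <= 28 is either p_2/q_2 or the intermediate fraction (k*p_2 + p_1)/(k*q_2 + q_1) with the largest k >= 1 whose denominator stays <= 28; these approach x as k grows, and every other convergent or intermediate fraction in range is farther away.
Largest k: floor((28 - q_1)/q_2) = floor((28 - 1)/17) = 1.
That gives (1*33 + 2)/(1*17 + 1) = 35/18.
Compare the errors: |x - 33/17| = |266*17 - 33*137|/(137*17) = 1/2329, and |x - 35/18| = |266*18 - 35*137|/(137*18) = 7/2466.
Cross-multiplying, 1*2466 = 2466 < 16303 = 7*2329, so 1/2329 is smaller: the convergent 33/17 is closer to x than 35/18.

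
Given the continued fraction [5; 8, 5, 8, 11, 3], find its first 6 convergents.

Using the convergent recurrence p_i = a_i*p_{i-1} + p_{i-2}, q_i = a_i*q_{i-1} + q_{i-2} with p_{-2}=0, p_{-1}=1, q_{-2}=1, q_{-1}=0:
  i=0: a_0=5, p_0 = 5*1 + 0 = 5, q_0 = 5*0 + 1 = 1.
  i=1: a_1=8, p_1 = 8*5 + 1 = 41, q_1 = 8*1 + 0 = 8.
  i=2: a_2=5, p_2 = 5*41 + 5 = 210, q_2 = 5*8 + 1 = 41.
  i=3: a_3=8, p_3 = 8*210 + 41 = 1721, q_3 = 8*41 + 8 = 336.
  i=4: a_4=11, p_4 = 11*1721 + 210 = 19141, q_4 = 11*336 + 41 = 3737.
  i=5: a_5=3, p_5 = 3*19141 + 1721 = 59144, q_5 = 3*3737 + 336 = 11547.

5/1, 41/8, 210/41, 1721/336, 19141/3737, 59144/11547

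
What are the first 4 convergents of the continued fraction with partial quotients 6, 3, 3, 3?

6/1, 19/3, 63/10, 208/33

Using the convergent recurrence p_i = a_i*p_{i-1} + p_{i-2}, q_i = a_i*q_{i-1} + q_{i-2} with p_{-2}=0, p_{-1}=1, q_{-2}=1, q_{-1}=0:
  i=0: a_0=6, p_0 = 6*1 + 0 = 6, q_0 = 6*0 + 1 = 1.
  i=1: a_1=3, p_1 = 3*6 + 1 = 19, q_1 = 3*1 + 0 = 3.
  i=2: a_2=3, p_2 = 3*19 + 6 = 63, q_2 = 3*3 + 1 = 10.
  i=3: a_3=3, p_3 = 3*63 + 19 = 208, q_3 = 3*10 + 3 = 33.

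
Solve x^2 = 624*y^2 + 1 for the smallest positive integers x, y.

First expand sqrt(624) as a continued fraction. With x_i = (sqrt(624) + m_i)/d_i and (m_0, d_0) = (0, 1): a_0 = floor(sqrt(624)) = 24, since 24^2 = 576 <= 624 < 625 = 25^2.
Iterate m_{i+1} = d_i*a_i - m_i, d_{i+1} = (624 - m_{i+1}^2)/d_i, a_{i+1} = floor((a_0 + m_{i+1})/d_{i+1}):
  m_1 = 1*24 - 0 = 24, d_1 = (624 - 24^2)/1 = 48/1 = 48, a_1 = floor((24 + 24)/48) = 1.
  m_2 = 48*1 - 24 = 24, d_2 = (624 - 24^2)/48 = 48/48 = 1, a_2 = floor((24 + 24)/1) = 48.
  m_3 = 1*48 - 24 = 24, d_3 = (624 - 24^2)/1 = 48/1 = 48: (m_3, d_3) = (m_1, d_1) = (24, 48), so from here the quotients repeat a_1, a_2; the period length is 2.
So sqrt(624) = [24; (1, 48)] with period length k = 2.
k is even, so the fundamental solution of x^2 - 624y^2 = 1 is (p_{k-1}, q_{k-1}) = (p_1, q_1); compute convergents through index 1.
Convergents (p_i = a_i*p_{i-1} + p_{i-2}, q_i = a_i*q_{i-1} + q_{i-2} with p_{-2}=0, p_{-1}=1, q_{-2}=1, q_{-1}=0):
  i=0: a_0=24, p_0 = 24*1 + 0 = 24, q_0 = 24*0 + 1 = 1.
  i=1: a_1=1, p_1 = 1*24 + 1 = 25, q_1 = 1*1 + 0 = 1.
Check: 25^2 - 624*1^2 = 625 - 624 = 1, so (x, y) = (25, 1) solves the equation, and by the theorem it is the least positive solution.

(x, y) = (25, 1)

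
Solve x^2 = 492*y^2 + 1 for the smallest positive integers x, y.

(x, y) = (29767, 1342)

First expand sqrt(492) as a continued fraction. With x_i = (sqrt(492) + m_i)/d_i and (m_0, d_0) = (0, 1): a_0 = floor(sqrt(492)) = 22, since 22^2 = 484 <= 492 < 529 = 23^2.
Iterate m_{i+1} = d_i*a_i - m_i, d_{i+1} = (492 - m_{i+1}^2)/d_i, a_{i+1} = floor((a_0 + m_{i+1})/d_{i+1}):
  m_1 = 1*22 - 0 = 22, d_1 = (492 - 22^2)/1 = 8/1 = 8, a_1 = floor((22 + 22)/8) = 5.
  m_2 = 8*5 - 22 = 18, d_2 = (492 - 18^2)/8 = 168/8 = 21, a_2 = floor((22 + 18)/21) = 1.
  m_3 = 21*1 - 18 = 3, d_3 = (492 - 3^2)/21 = 483/21 = 23, a_3 = floor((22 + 3)/23) = 1.
  m_4 = 23*1 - 3 = 20, d_4 = (492 - 20^2)/23 = 92/23 = 4, a_4 = floor((22 + 20)/4) = 10.
  m_5 = 4*10 - 20 = 20, d_5 = (492 - 20^2)/4 = 92/4 = 23, a_5 = floor((22 + 20)/23) = 1.
  m_6 = 23*1 - 20 = 3, d_6 = (492 - 3^2)/23 = 483/23 = 21, a_6 = floor((22 + 3)/21) = 1.
  m_7 = 21*1 - 3 = 18, d_7 = (492 - 18^2)/21 = 168/21 = 8, a_7 = floor((22 + 18)/8) = 5.
  m_8 = 8*5 - 18 = 22, d_8 = (492 - 22^2)/8 = 8/8 = 1, a_8 = floor((22 + 22)/1) = 44.
  m_9 = 1*44 - 22 = 22, d_9 = (492 - 22^2)/1 = 8/1 = 8: (m_9, d_9) = (m_1, d_1) = (22, 8), so from here the quotients repeat a_1, ..., a_8; the period length is 8.
So sqrt(492) = [22; (5, 1, 1, 10, 1, 1, 5, 44)] with period length k = 8.
k is even, so the fundamental solution of x^2 - 492y^2 = 1 is (p_{k-1}, q_{k-1}) = (p_7, q_7); compute convergents through index 7.
Convergents (p_i = a_i*p_{i-1} + p_{i-2}, q_i = a_i*q_{i-1} + q_{i-2} with p_{-2}=0, p_{-1}=1, q_{-2}=1, q_{-1}=0):
  i=0: a_0=22, p_0 = 22*1 + 0 = 22, q_0 = 22*0 + 1 = 1.
  i=1: a_1=5, p_1 = 5*22 + 1 = 111, q_1 = 5*1 + 0 = 5.
  i=2: a_2=1, p_2 = 1*111 + 22 = 133, q_2 = 1*5 + 1 = 6.
  i=3: a_3=1, p_3 = 1*133 + 111 = 244, q_3 = 1*6 + 5 = 11.
  i=4: a_4=10, p_4 = 10*244 + 133 = 2573, q_4 = 10*11 + 6 = 116.
  i=5: a_5=1, p_5 = 1*2573 + 244 = 2817, q_5 = 1*116 + 11 = 127.
  i=6: a_6=1, p_6 = 1*2817 + 2573 = 5390, q_6 = 1*127 + 116 = 243.
  i=7: a_7=5, p_7 = 5*5390 + 2817 = 29767, q_7 = 5*243 + 127 = 1342.
Check: 29767^2 - 492*1342^2 = 886074289 - 886074288 = 1, so (x, y) = (29767, 1342) solves the equation, and by the theorem it is the least positive solution.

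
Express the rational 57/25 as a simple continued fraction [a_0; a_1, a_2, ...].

Run the Euclidean algorithm on 57 and 25; the successive quotients are the partial quotients a_0, a_1, ... (each step inverts the fractional part left over by the previous one):
  57 = 2*25 + 7, so a_0 = 2.
  25 = 3*7 + 4, so a_1 = 3.
  7 = 1*4 + 3, so a_2 = 1.
  4 = 1*3 + 1, so a_3 = 1.
  3 = 3*1 + 0, so a_4 = 3.
The remainder reaches 0 after 5 divisions, so the expansion has 5 partial quotients, read off in order.

[2; 3, 1, 1, 3]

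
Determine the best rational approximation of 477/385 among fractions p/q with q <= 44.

Expand x = 477/385 as a continued fraction with the Euclidean algorithm:
  477 = 1*385 + 92, so a_0 = 1.
  385 = 4*92 + 17, so a_1 = 4.
  92 = 5*17 + 7, so a_2 = 5.
  17 = 2*7 + 3, so a_3 = 2.
  7 = 2*3 + 1, so a_4 = 2.
  3 = 3*1 + 0, so a_5 = 3.
so x = [1; 4, 5, 2, 2, 3].
Convergents (p_i = a_i*p_{i-1} + p_{i-2}, q_i = a_i*q_{i-1} + q_{i-2} with p_{-2}=0, p_{-1}=1, q_{-2}=1, q_{-1}=0), until the denominator exceeds 44:
  i=0: a_0=1, p_0 = 1*1 + 0 = 1, q_0 = 1*0 + 1 = 1.
  i=1: a_1=4, p_1 = 4*1 + 1 = 5, q_1 = 4*1 + 0 = 4.
  i=2: a_2=5, p_2 = 5*5 + 1 = 26, q_2 = 5*4 + 1 = 21.
  i=3: a_3=2, p_3 = 2*26 + 5 = 57, q_3 = 2*21 + 4 = 46.
q_3 = 46 > 44, so the last convergent with denominator <= 44 is p_2/q_2 = 26/21.
The closest fraction with denominator <= 44 is either p_2/q_2 or the intermediate fraction (k*p_2 + p_1)/(k*q_2 + q_1) with the largest k >= 1 whose denominator stays <= 44; these approach x as k grows, and every other convergent or intermediate fraction in range is farther away.
Largest k: floor((44 - q_1)/q_2) = floor((44 - 4)/21) = 1.
That gives (1*26 + 5)/(1*21 + 4) = 31/25.
Compare the errors: |x - 26/21| = |477*21 - 26*385|/(385*21) = 7/8085, and |x - 31/25| = |477*25 - 31*385|/(385*25) = 10/9625.
Cross-multiplying, 7*9625 = 67375 < 80850 = 10*8085, so 7/8085 is smaller: the convergent 26/21 is closer to x than 31/25.

26/21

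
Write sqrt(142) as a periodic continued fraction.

Write x_i = (sqrt(142) + m_i)/d_i with (m_0, d_0) = (0, 1). a_0 = floor(sqrt(142)) = 11, since 11^2 = 121 <= 142 < 144 = 12^2.
Iterate m_{i+1} = d_i*a_i - m_i, d_{i+1} = (142 - m_{i+1}^2)/d_i, a_{i+1} = floor((a_0 + m_{i+1})/d_{i+1}):
  m_1 = 1*11 - 0 = 11, d_1 = (142 - 11^2)/1 = 21/1 = 21, a_1 = floor((11 + 11)/21) = 1.
  m_2 = 21*1 - 11 = 10, d_2 = (142 - 10^2)/21 = 42/21 = 2, a_2 = floor((11 + 10)/2) = 10.
  m_3 = 2*10 - 10 = 10, d_3 = (142 - 10^2)/2 = 42/2 = 21, a_3 = floor((11 + 10)/21) = 1.
  m_4 = 21*1 - 10 = 11, d_4 = (142 - 11^2)/21 = 21/21 = 1, a_4 = floor((11 + 11)/1) = 22.
  m_5 = 1*22 - 11 = 11, d_5 = (142 - 11^2)/1 = 21/1 = 21: (m_5, d_5) = (m_1, d_1) = (11, 21), so from here the quotients repeat a_1, ..., a_4; the period length is 4.
Hence the expansion of sqrt(142) is a_0 = 11 followed by the repeating block 1, 10, 1, 22 (period 4).

[11; (1, 10, 1, 22)]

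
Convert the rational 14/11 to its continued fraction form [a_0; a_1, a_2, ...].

[1; 3, 1, 2]

Run the Euclidean algorithm on 14 and 11; the successive quotients are the partial quotients a_0, a_1, ... (each step inverts the fractional part left over by the previous one):
  14 = 1*11 + 3, so a_0 = 1.
  11 = 3*3 + 2, so a_1 = 3.
  3 = 1*2 + 1, so a_2 = 1.
  2 = 2*1 + 0, so a_3 = 2.
The remainder reaches 0 after 4 divisions, so the expansion has 4 partial quotients, read off in order.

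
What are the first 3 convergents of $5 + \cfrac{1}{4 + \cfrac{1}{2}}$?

5/1, 21/4, 47/9

Using the convergent recurrence p_i = a_i*p_{i-1} + p_{i-2}, q_i = a_i*q_{i-1} + q_{i-2} with p_{-2}=0, p_{-1}=1, q_{-2}=1, q_{-1}=0:
  i=0: a_0=5, p_0 = 5*1 + 0 = 5, q_0 = 5*0 + 1 = 1.
  i=1: a_1=4, p_1 = 4*5 + 1 = 21, q_1 = 4*1 + 0 = 4.
  i=2: a_2=2, p_2 = 2*21 + 5 = 47, q_2 = 2*4 + 1 = 9.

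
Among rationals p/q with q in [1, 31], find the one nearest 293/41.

Expand x = 293/41 as a continued fraction with the Euclidean algorithm:
  293 = 7*41 + 6, so a_0 = 7.
  41 = 6*6 + 5, so a_1 = 6.
  6 = 1*5 + 1, so a_2 = 1.
  5 = 5*1 + 0, so a_3 = 5.
so x = [7; 6, 1, 5].
Convergents (p_i = a_i*p_{i-1} + p_{i-2}, q_i = a_i*q_{i-1} + q_{i-2} with p_{-2}=0, p_{-1}=1, q_{-2}=1, q_{-1}=0), until the denominator exceeds 31:
  i=0: a_0=7, p_0 = 7*1 + 0 = 7, q_0 = 7*0 + 1 = 1.
  i=1: a_1=6, p_1 = 6*7 + 1 = 43, q_1 = 6*1 + 0 = 6.
  i=2: a_2=1, p_2 = 1*43 + 7 = 50, q_2 = 1*6 + 1 = 7.
  i=3: a_3=5, p_3 = 5*50 + 43 = 293, q_3 = 5*7 + 6 = 41.
q_3 = 41 > 31, so the last convergent with denominator <= 31 is p_2/q_2 = 50/7.
The closest fraction with denominator <= 31 is either p_2/q_2 or the intermediate fraction (k*p_2 + p_1)/(k*q_2 + q_1) with the largest k >= 1 whose denominator stays <= 31; these approach x as k grows, and every other convergent or intermediate fraction in range is farther away.
Largest k: floor((31 - q_1)/q_2) = floor((31 - 6)/7) = 3.
That gives (3*50 + 43)/(3*7 + 6) = 193/27.
Compare the errors: |x - 50/7| = |293*7 - 50*41|/(41*7) = 1/287, and |x - 193/27| = |293*27 - 193*41|/(41*27) = 2/1107.
Cross-multiplying, 2*287 = 574 < 1107 = 1*1107, so 2/1107 is smaller: the intermediate fraction 193/27 is closer to x than 50/7.

193/27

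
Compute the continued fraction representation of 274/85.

[3; 4, 2, 9]

Run the Euclidean algorithm on 274 and 85; the successive quotients are the partial quotients a_0, a_1, ... (each step inverts the fractional part left over by the previous one):
  274 = 3*85 + 19, so a_0 = 3.
  85 = 4*19 + 9, so a_1 = 4.
  19 = 2*9 + 1, so a_2 = 2.
  9 = 9*1 + 0, so a_3 = 9.
The remainder reaches 0 after 4 divisions, so the expansion has 4 partial quotients, read off in order.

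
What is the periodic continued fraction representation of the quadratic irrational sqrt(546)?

[23; (2, 1, 2, 1, 2, 46)]

Write x_i = (sqrt(546) + m_i)/d_i with (m_0, d_0) = (0, 1). a_0 = floor(sqrt(546)) = 23, since 23^2 = 529 <= 546 < 576 = 24^2.
Iterate m_{i+1} = d_i*a_i - m_i, d_{i+1} = (546 - m_{i+1}^2)/d_i, a_{i+1} = floor((a_0 + m_{i+1})/d_{i+1}):
  m_1 = 1*23 - 0 = 23, d_1 = (546 - 23^2)/1 = 17/1 = 17, a_1 = floor((23 + 23)/17) = 2.
  m_2 = 17*2 - 23 = 11, d_2 = (546 - 11^2)/17 = 425/17 = 25, a_2 = floor((23 + 11)/25) = 1.
  m_3 = 25*1 - 11 = 14, d_3 = (546 - 14^2)/25 = 350/25 = 14, a_3 = floor((23 + 14)/14) = 2.
  m_4 = 14*2 - 14 = 14, d_4 = (546 - 14^2)/14 = 350/14 = 25, a_4 = floor((23 + 14)/25) = 1.
  m_5 = 25*1 - 14 = 11, d_5 = (546 - 11^2)/25 = 425/25 = 17, a_5 = floor((23 + 11)/17) = 2.
  m_6 = 17*2 - 11 = 23, d_6 = (546 - 23^2)/17 = 17/17 = 1, a_6 = floor((23 + 23)/1) = 46.
  m_7 = 1*46 - 23 = 23, d_7 = (546 - 23^2)/1 = 17/1 = 17: (m_7, d_7) = (m_1, d_1) = (23, 17), so from here the quotients repeat a_1, ..., a_6; the period length is 6.
Hence the expansion of sqrt(546) is a_0 = 23 followed by the repeating block 2, 1, 2, 1, 2, 46 (period 6).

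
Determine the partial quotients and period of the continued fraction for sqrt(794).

[28; (5, 1, 1, 1, 1, 1, 1, 1, 1, 5, 56)]

Write x_i = (sqrt(794) + m_i)/d_i with (m_0, d_0) = (0, 1). a_0 = floor(sqrt(794)) = 28, since 28^2 = 784 <= 794 < 841 = 29^2.
Iterate m_{i+1} = d_i*a_i - m_i, d_{i+1} = (794 - m_{i+1}^2)/d_i, a_{i+1} = floor((a_0 + m_{i+1})/d_{i+1}):
  m_1 = 1*28 - 0 = 28, d_1 = (794 - 28^2)/1 = 10/1 = 10, a_1 = floor((28 + 28)/10) = 5.
  m_2 = 10*5 - 28 = 22, d_2 = (794 - 22^2)/10 = 310/10 = 31, a_2 = floor((28 + 22)/31) = 1.
  m_3 = 31*1 - 22 = 9, d_3 = (794 - 9^2)/31 = 713/31 = 23, a_3 = floor((28 + 9)/23) = 1.
  m_4 = 23*1 - 9 = 14, d_4 = (794 - 14^2)/23 = 598/23 = 26, a_4 = floor((28 + 14)/26) = 1.
  m_5 = 26*1 - 14 = 12, d_5 = (794 - 12^2)/26 = 650/26 = 25, a_5 = floor((28 + 12)/25) = 1.
  m_6 = 25*1 - 12 = 13, d_6 = (794 - 13^2)/25 = 625/25 = 25, a_6 = floor((28 + 13)/25) = 1.
  m_7 = 25*1 - 13 = 12, d_7 = (794 - 12^2)/25 = 650/25 = 26, a_7 = floor((28 + 12)/26) = 1.
  m_8 = 26*1 - 12 = 14, d_8 = (794 - 14^2)/26 = 598/26 = 23, a_8 = floor((28 + 14)/23) = 1.
  m_9 = 23*1 - 14 = 9, d_9 = (794 - 9^2)/23 = 713/23 = 31, a_9 = floor((28 + 9)/31) = 1.
  m_10 = 31*1 - 9 = 22, d_10 = (794 - 22^2)/31 = 310/31 = 10, a_10 = floor((28 + 22)/10) = 5.
  m_11 = 10*5 - 22 = 28, d_11 = (794 - 28^2)/10 = 10/10 = 1, a_11 = floor((28 + 28)/1) = 56.
  m_12 = 1*56 - 28 = 28, d_12 = (794 - 28^2)/1 = 10/1 = 10: (m_12, d_12) = (m_1, d_1) = (28, 10), so from here the quotients repeat a_1, ..., a_11; the period length is 11.
Hence the expansion of sqrt(794) is a_0 = 28 followed by the repeating block 5, 1, 1, 1, 1, 1, 1, 1, 1, 5, 56 (period 11).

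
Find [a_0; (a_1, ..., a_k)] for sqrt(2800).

[52; (1, 10, 1, 3, 3, 6, 3, 3, 1, 10, 1, 104)]

Write x_i = (sqrt(2800) + m_i)/d_i with (m_0, d_0) = (0, 1). a_0 = floor(sqrt(2800)) = 52, since 52^2 = 2704 <= 2800 < 2809 = 53^2.
Iterate m_{i+1} = d_i*a_i - m_i, d_{i+1} = (2800 - m_{i+1}^2)/d_i, a_{i+1} = floor((a_0 + m_{i+1})/d_{i+1}):
  m_1 = 1*52 - 0 = 52, d_1 = (2800 - 52^2)/1 = 96/1 = 96, a_1 = floor((52 + 52)/96) = 1.
  m_2 = 96*1 - 52 = 44, d_2 = (2800 - 44^2)/96 = 864/96 = 9, a_2 = floor((52 + 44)/9) = 10.
  m_3 = 9*10 - 44 = 46, d_3 = (2800 - 46^2)/9 = 684/9 = 76, a_3 = floor((52 + 46)/76) = 1.
  m_4 = 76*1 - 46 = 30, d_4 = (2800 - 30^2)/76 = 1900/76 = 25, a_4 = floor((52 + 30)/25) = 3.
  m_5 = 25*3 - 30 = 45, d_5 = (2800 - 45^2)/25 = 775/25 = 31, a_5 = floor((52 + 45)/31) = 3.
  m_6 = 31*3 - 45 = 48, d_6 = (2800 - 48^2)/31 = 496/31 = 16, a_6 = floor((52 + 48)/16) = 6.
  m_7 = 16*6 - 48 = 48, d_7 = (2800 - 48^2)/16 = 496/16 = 31, a_7 = floor((52 + 48)/31) = 3.
  m_8 = 31*3 - 48 = 45, d_8 = (2800 - 45^2)/31 = 775/31 = 25, a_8 = floor((52 + 45)/25) = 3.
  m_9 = 25*3 - 45 = 30, d_9 = (2800 - 30^2)/25 = 1900/25 = 76, a_9 = floor((52 + 30)/76) = 1.
  m_10 = 76*1 - 30 = 46, d_10 = (2800 - 46^2)/76 = 684/76 = 9, a_10 = floor((52 + 46)/9) = 10.
  m_11 = 9*10 - 46 = 44, d_11 = (2800 - 44^2)/9 = 864/9 = 96, a_11 = floor((52 + 44)/96) = 1.
  m_12 = 96*1 - 44 = 52, d_12 = (2800 - 52^2)/96 = 96/96 = 1, a_12 = floor((52 + 52)/1) = 104.
  m_13 = 1*104 - 52 = 52, d_13 = (2800 - 52^2)/1 = 96/1 = 96: (m_13, d_13) = (m_1, d_1) = (52, 96), so from here the quotients repeat a_1, ..., a_12; the period length is 12.
Hence the expansion of sqrt(2800) is a_0 = 52 followed by the repeating block 1, 10, 1, 3, 3, 6, 3, 3, 1, 10, 1, 104 (period 12).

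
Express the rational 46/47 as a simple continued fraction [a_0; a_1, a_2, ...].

Run the Euclidean algorithm on 46 and 47; the successive quotients are the partial quotients a_0, a_1, ... (each step inverts the fractional part left over by the previous one):
  46 = 0*47 + 46, so a_0 = 0.
  47 = 1*46 + 1, so a_1 = 1.
  46 = 46*1 + 0, so a_2 = 46.
The remainder reaches 0 after 3 divisions, so the expansion has 3 partial quotients, read off in order.

[0; 1, 46]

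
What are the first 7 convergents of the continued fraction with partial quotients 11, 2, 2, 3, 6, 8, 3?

11/1, 23/2, 57/5, 194/17, 1221/107, 9962/873, 31107/2726

Using the convergent recurrence p_i = a_i*p_{i-1} + p_{i-2}, q_i = a_i*q_{i-1} + q_{i-2} with p_{-2}=0, p_{-1}=1, q_{-2}=1, q_{-1}=0:
  i=0: a_0=11, p_0 = 11*1 + 0 = 11, q_0 = 11*0 + 1 = 1.
  i=1: a_1=2, p_1 = 2*11 + 1 = 23, q_1 = 2*1 + 0 = 2.
  i=2: a_2=2, p_2 = 2*23 + 11 = 57, q_2 = 2*2 + 1 = 5.
  i=3: a_3=3, p_3 = 3*57 + 23 = 194, q_3 = 3*5 + 2 = 17.
  i=4: a_4=6, p_4 = 6*194 + 57 = 1221, q_4 = 6*17 + 5 = 107.
  i=5: a_5=8, p_5 = 8*1221 + 194 = 9962, q_5 = 8*107 + 17 = 873.
  i=6: a_6=3, p_6 = 3*9962 + 1221 = 31107, q_6 = 3*873 + 107 = 2726.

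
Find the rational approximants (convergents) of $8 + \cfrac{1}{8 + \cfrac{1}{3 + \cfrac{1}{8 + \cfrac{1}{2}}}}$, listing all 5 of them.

Using the convergent recurrence p_i = a_i*p_{i-1} + p_{i-2}, q_i = a_i*q_{i-1} + q_{i-2} with p_{-2}=0, p_{-1}=1, q_{-2}=1, q_{-1}=0:
  i=0: a_0=8, p_0 = 8*1 + 0 = 8, q_0 = 8*0 + 1 = 1.
  i=1: a_1=8, p_1 = 8*8 + 1 = 65, q_1 = 8*1 + 0 = 8.
  i=2: a_2=3, p_2 = 3*65 + 8 = 203, q_2 = 3*8 + 1 = 25.
  i=3: a_3=8, p_3 = 8*203 + 65 = 1689, q_3 = 8*25 + 8 = 208.
  i=4: a_4=2, p_4 = 2*1689 + 203 = 3581, q_4 = 2*208 + 25 = 441.

8/1, 65/8, 203/25, 1689/208, 3581/441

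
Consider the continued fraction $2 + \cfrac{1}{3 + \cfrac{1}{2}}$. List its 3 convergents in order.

2/1, 7/3, 16/7

Using the convergent recurrence p_i = a_i*p_{i-1} + p_{i-2}, q_i = a_i*q_{i-1} + q_{i-2} with p_{-2}=0, p_{-1}=1, q_{-2}=1, q_{-1}=0:
  i=0: a_0=2, p_0 = 2*1 + 0 = 2, q_0 = 2*0 + 1 = 1.
  i=1: a_1=3, p_1 = 3*2 + 1 = 7, q_1 = 3*1 + 0 = 3.
  i=2: a_2=2, p_2 = 2*7 + 2 = 16, q_2 = 2*3 + 1 = 7.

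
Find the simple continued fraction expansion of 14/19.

[0; 1, 2, 1, 4]

Run the Euclidean algorithm on 14 and 19; the successive quotients are the partial quotients a_0, a_1, ... (each step inverts the fractional part left over by the previous one):
  14 = 0*19 + 14, so a_0 = 0.
  19 = 1*14 + 5, so a_1 = 1.
  14 = 2*5 + 4, so a_2 = 2.
  5 = 1*4 + 1, so a_3 = 1.
  4 = 4*1 + 0, so a_4 = 4.
The remainder reaches 0 after 5 divisions, so the expansion has 5 partial quotients, read off in order.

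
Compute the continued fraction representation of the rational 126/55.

[2; 3, 2, 3, 2]

Run the Euclidean algorithm on 126 and 55; the successive quotients are the partial quotients a_0, a_1, ... (each step inverts the fractional part left over by the previous one):
  126 = 2*55 + 16, so a_0 = 2.
  55 = 3*16 + 7, so a_1 = 3.
  16 = 2*7 + 2, so a_2 = 2.
  7 = 3*2 + 1, so a_3 = 3.
  2 = 2*1 + 0, so a_4 = 2.
The remainder reaches 0 after 5 divisions, so the expansion has 5 partial quotients, read off in order.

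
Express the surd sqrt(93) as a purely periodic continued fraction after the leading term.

Write x_i = (sqrt(93) + m_i)/d_i with (m_0, d_0) = (0, 1). a_0 = floor(sqrt(93)) = 9, since 9^2 = 81 <= 93 < 100 = 10^2.
Iterate m_{i+1} = d_i*a_i - m_i, d_{i+1} = (93 - m_{i+1}^2)/d_i, a_{i+1} = floor((a_0 + m_{i+1})/d_{i+1}):
  m_1 = 1*9 - 0 = 9, d_1 = (93 - 9^2)/1 = 12/1 = 12, a_1 = floor((9 + 9)/12) = 1.
  m_2 = 12*1 - 9 = 3, d_2 = (93 - 3^2)/12 = 84/12 = 7, a_2 = floor((9 + 3)/7) = 1.
  m_3 = 7*1 - 3 = 4, d_3 = (93 - 4^2)/7 = 77/7 = 11, a_3 = floor((9 + 4)/11) = 1.
  m_4 = 11*1 - 4 = 7, d_4 = (93 - 7^2)/11 = 44/11 = 4, a_4 = floor((9 + 7)/4) = 4.
  m_5 = 4*4 - 7 = 9, d_5 = (93 - 9^2)/4 = 12/4 = 3, a_5 = floor((9 + 9)/3) = 6.
  m_6 = 3*6 - 9 = 9, d_6 = (93 - 9^2)/3 = 12/3 = 4, a_6 = floor((9 + 9)/4) = 4.
  m_7 = 4*4 - 9 = 7, d_7 = (93 - 7^2)/4 = 44/4 = 11, a_7 = floor((9 + 7)/11) = 1.
  m_8 = 11*1 - 7 = 4, d_8 = (93 - 4^2)/11 = 77/11 = 7, a_8 = floor((9 + 4)/7) = 1.
  m_9 = 7*1 - 4 = 3, d_9 = (93 - 3^2)/7 = 84/7 = 12, a_9 = floor((9 + 3)/12) = 1.
  m_10 = 12*1 - 3 = 9, d_10 = (93 - 9^2)/12 = 12/12 = 1, a_10 = floor((9 + 9)/1) = 18.
  m_11 = 1*18 - 9 = 9, d_11 = (93 - 9^2)/1 = 12/1 = 12: (m_11, d_11) = (m_1, d_1) = (9, 12), so from here the quotients repeat a_1, ..., a_10; the period length is 10.
Hence the expansion of sqrt(93) is a_0 = 9 followed by the repeating block 1, 1, 1, 4, 6, 4, 1, 1, 1, 18 (period 10).

[9; (1, 1, 1, 4, 6, 4, 1, 1, 1, 18)]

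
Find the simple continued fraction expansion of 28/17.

Run the Euclidean algorithm on 28 and 17; the successive quotients are the partial quotients a_0, a_1, ... (each step inverts the fractional part left over by the previous one):
  28 = 1*17 + 11, so a_0 = 1.
  17 = 1*11 + 6, so a_1 = 1.
  11 = 1*6 + 5, so a_2 = 1.
  6 = 1*5 + 1, so a_3 = 1.
  5 = 5*1 + 0, so a_4 = 5.
The remainder reaches 0 after 5 divisions, so the expansion has 5 partial quotients, read off in order.

[1; 1, 1, 1, 5]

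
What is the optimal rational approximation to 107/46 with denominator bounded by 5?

7/3

Expand x = 107/46 as a continued fraction with the Euclidean algorithm:
  107 = 2*46 + 15, so a_0 = 2.
  46 = 3*15 + 1, so a_1 = 3.
  15 = 15*1 + 0, so a_2 = 15.
so x = [2; 3, 15].
Convergents (p_i = a_i*p_{i-1} + p_{i-2}, q_i = a_i*q_{i-1} + q_{i-2} with p_{-2}=0, p_{-1}=1, q_{-2}=1, q_{-1}=0), until the denominator exceeds 5:
  i=0: a_0=2, p_0 = 2*1 + 0 = 2, q_0 = 2*0 + 1 = 1.
  i=1: a_1=3, p_1 = 3*2 + 1 = 7, q_1 = 3*1 + 0 = 3.
  i=2: a_2=15, p_2 = 15*7 + 2 = 107, q_2 = 15*3 + 1 = 46.
q_2 = 46 > 5, so the last convergent with denominator <= 5 is p_1/q_1 = 7/3.
The closest fraction with denominator <= 5 is either p_1/q_1 or the intermediate fraction (k*p_1 + p_0)/(k*q_1 + q_0) with the largest k >= 1 whose denominator stays <= 5; these approach x as k grows, and every other convergent or intermediate fraction in range is farther away.
Largest k: floor((5 - q_0)/q_1) = floor((5 - 1)/3) = 1.
That gives (1*7 + 2)/(1*3 + 1) = 9/4.
Compare the errors: |x - 7/3| = |107*3 - 7*46|/(46*3) = 1/138, and |x - 9/4| = |107*4 - 9*46|/(46*4) = 14/184.
Cross-multiplying, 1*184 = 184 < 1932 = 14*138, so 1/138 is smaller: the convergent 7/3 is closer to x than 9/4.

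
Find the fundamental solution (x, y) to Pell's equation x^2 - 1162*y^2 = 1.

(x, y) = (22616173, 663462)

First expand sqrt(1162) as a continued fraction. With x_i = (sqrt(1162) + m_i)/d_i and (m_0, d_0) = (0, 1): a_0 = floor(sqrt(1162)) = 34, since 34^2 = 1156 <= 1162 < 1225 = 35^2.
Iterate m_{i+1} = d_i*a_i - m_i, d_{i+1} = (1162 - m_{i+1}^2)/d_i, a_{i+1} = floor((a_0 + m_{i+1})/d_{i+1}):
  m_1 = 1*34 - 0 = 34, d_1 = (1162 - 34^2)/1 = 6/1 = 6, a_1 = floor((34 + 34)/6) = 11.
  m_2 = 6*11 - 34 = 32, d_2 = (1162 - 32^2)/6 = 138/6 = 23, a_2 = floor((34 + 32)/23) = 2.
  m_3 = 23*2 - 32 = 14, d_3 = (1162 - 14^2)/23 = 966/23 = 42, a_3 = floor((34 + 14)/42) = 1.
  m_4 = 42*1 - 14 = 28, d_4 = (1162 - 28^2)/42 = 378/42 = 9, a_4 = floor((34 + 28)/9) = 6.
  m_5 = 9*6 - 28 = 26, d_5 = (1162 - 26^2)/9 = 486/9 = 54, a_5 = floor((34 + 26)/54) = 1.
  m_6 = 54*1 - 26 = 28, d_6 = (1162 - 28^2)/54 = 378/54 = 7, a_6 = floor((34 + 28)/7) = 8.
  m_7 = 7*8 - 28 = 28, d_7 = (1162 - 28^2)/7 = 378/7 = 54, a_7 = floor((34 + 28)/54) = 1.
  m_8 = 54*1 - 28 = 26, d_8 = (1162 - 26^2)/54 = 486/54 = 9, a_8 = floor((34 + 26)/9) = 6.
  m_9 = 9*6 - 26 = 28, d_9 = (1162 - 28^2)/9 = 378/9 = 42, a_9 = floor((34 + 28)/42) = 1.
  m_10 = 42*1 - 28 = 14, d_10 = (1162 - 14^2)/42 = 966/42 = 23, a_10 = floor((34 + 14)/23) = 2.
  m_11 = 23*2 - 14 = 32, d_11 = (1162 - 32^2)/23 = 138/23 = 6, a_11 = floor((34 + 32)/6) = 11.
  m_12 = 6*11 - 32 = 34, d_12 = (1162 - 34^2)/6 = 6/6 = 1, a_12 = floor((34 + 34)/1) = 68.
  m_13 = 1*68 - 34 = 34, d_13 = (1162 - 34^2)/1 = 6/1 = 6: (m_13, d_13) = (m_1, d_1) = (34, 6), so from here the quotients repeat a_1, ..., a_12; the period length is 12.
So sqrt(1162) = [34; (11, 2, 1, 6, 1, 8, 1, 6, 1, 2, 11, 68)] with period length k = 12.
k is even, so the fundamental solution of x^2 - 1162y^2 = 1 is (p_{k-1}, q_{k-1}) = (p_11, q_11); compute convergents through index 11.
Convergents (p_i = a_i*p_{i-1} + p_{i-2}, q_i = a_i*q_{i-1} + q_{i-2} with p_{-2}=0, p_{-1}=1, q_{-2}=1, q_{-1}=0):
  i=0: a_0=34, p_0 = 34*1 + 0 = 34, q_0 = 34*0 + 1 = 1.
  i=1: a_1=11, p_1 = 11*34 + 1 = 375, q_1 = 11*1 + 0 = 11.
  i=2: a_2=2, p_2 = 2*375 + 34 = 784, q_2 = 2*11 + 1 = 23.
  i=3: a_3=1, p_3 = 1*784 + 375 = 1159, q_3 = 1*23 + 11 = 34.
  i=4: a_4=6, p_4 = 6*1159 + 784 = 7738, q_4 = 6*34 + 23 = 227.
  i=5: a_5=1, p_5 = 1*7738 + 1159 = 8897, q_5 = 1*227 + 34 = 261.
  i=6: a_6=8, p_6 = 8*8897 + 7738 = 78914, q_6 = 8*261 + 227 = 2315.
  i=7: a_7=1, p_7 = 1*78914 + 8897 = 87811, q_7 = 1*2315 + 261 = 2576.
  i=8: a_8=6, p_8 = 6*87811 + 78914 = 605780, q_8 = 6*2576 + 2315 = 17771.
  i=9: a_9=1, p_9 = 1*605780 + 87811 = 693591, q_9 = 1*17771 + 2576 = 20347.
  i=10: a_10=2, p_10 = 2*693591 + 605780 = 1992962, q_10 = 2*20347 + 17771 = 58465.
  i=11: a_11=11, p_11 = 11*1992962 + 693591 = 22616173, q_11 = 11*58465 + 20347 = 663462.
Check: 22616173^2 - 1162*663462^2 = 511491281165929 - 511491281165928 = 1, so (x, y) = (22616173, 663462) solves the equation, and by the theorem it is the least positive solution.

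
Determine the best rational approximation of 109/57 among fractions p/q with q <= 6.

11/6

Expand x = 109/57 as a continued fraction with the Euclidean algorithm:
  109 = 1*57 + 52, so a_0 = 1.
  57 = 1*52 + 5, so a_1 = 1.
  52 = 10*5 + 2, so a_2 = 10.
  5 = 2*2 + 1, so a_3 = 2.
  2 = 2*1 + 0, so a_4 = 2.
so x = [1; 1, 10, 2, 2].
Convergents (p_i = a_i*p_{i-1} + p_{i-2}, q_i = a_i*q_{i-1} + q_{i-2} with p_{-2}=0, p_{-1}=1, q_{-2}=1, q_{-1}=0), until the denominator exceeds 6:
  i=0: a_0=1, p_0 = 1*1 + 0 = 1, q_0 = 1*0 + 1 = 1.
  i=1: a_1=1, p_1 = 1*1 + 1 = 2, q_1 = 1*1 + 0 = 1.
  i=2: a_2=10, p_2 = 10*2 + 1 = 21, q_2 = 10*1 + 1 = 11.
q_2 = 11 > 6, so the last convergent with denominator <= 6 is p_1/q_1 = 2/1.
The closest fraction with denominator <= 6 is either p_1/q_1 or the intermediate fraction (k*p_1 + p_0)/(k*q_1 + q_0) with the largest k >= 1 whose denominator stays <= 6; these approach x as k grows, and every other convergent or intermediate fraction in range is farther away.
Largest k: floor((6 - q_0)/q_1) = floor((6 - 1)/1) = 5.
That gives (5*2 + 1)/(5*1 + 1) = 11/6.
Compare the errors: |x - 2/1| = |109*1 - 2*57|/(57*1) = 5/57, and |x - 11/6| = |109*6 - 11*57|/(57*6) = 27/342.
Cross-multiplying, 27*57 = 1539 < 1710 = 5*342, so 27/342 is smaller: the intermediate fraction 11/6 is closer to x than 2/1.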